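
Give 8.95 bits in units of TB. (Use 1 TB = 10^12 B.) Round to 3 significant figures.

1.12e-12 TB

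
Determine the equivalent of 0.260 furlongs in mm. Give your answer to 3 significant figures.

52300 mm

1 furlong = 201168 millimeters.
So 0.260 × 201168 ≈ 52300 mm.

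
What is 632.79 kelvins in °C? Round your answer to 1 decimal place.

359.6 °C

K = °C + 273.15.
Applying the formula gives 359.6 °C.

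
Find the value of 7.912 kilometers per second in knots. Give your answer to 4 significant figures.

1 kilometer per second = 1943.84 kn.
Then 7.912 × 1943.84 ≈ 15380 kn.

15380 knots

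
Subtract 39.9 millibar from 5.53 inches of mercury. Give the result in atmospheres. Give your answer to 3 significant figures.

5.53 inHg = 0.184818 atm and 39.9 mbar = 0.0393782 atm.
0.184818 − 0.0393782 ≈ 0.145 atm.

0.145 atmospheres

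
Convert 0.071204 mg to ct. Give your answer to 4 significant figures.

0.0003560 ct

1 mg = 0.00500000 ct.
So 0.071204 × 0.00500000 ≈ 0.0003560 ct.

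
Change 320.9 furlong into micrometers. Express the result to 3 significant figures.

1 furlong = 2.01168 × 10^8 μm.
Thus 320.9 × 2.01168 × 10^8 ≈ 6.46 × 10^10 μm.

6.46 × 10^10 μm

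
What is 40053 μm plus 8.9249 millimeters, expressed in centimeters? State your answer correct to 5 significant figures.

4.8978 cm

40053 μm = 4.00530 cm and 8.9249 mm = 0.892490 cm.
4.00530 + 0.892490 ≈ 4.8978 cm.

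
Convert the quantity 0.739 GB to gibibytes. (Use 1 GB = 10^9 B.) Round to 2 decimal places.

0.69 GiB

1 GB = 0.931323 GiB.
Then 0.739 × 0.931323 ≈ 0.69 GiB.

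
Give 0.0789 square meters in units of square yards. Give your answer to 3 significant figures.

1 square meter = 1.19599 square yards.
0.0789 × 1.19599 ≈ 0.0944 yd².

0.0944 yd²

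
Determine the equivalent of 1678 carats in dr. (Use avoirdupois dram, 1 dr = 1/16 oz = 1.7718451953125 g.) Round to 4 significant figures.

189.4 dr

1 carat = 0.112877 drams.
Then 1678 × 0.112877 ≈ 189.4 dr.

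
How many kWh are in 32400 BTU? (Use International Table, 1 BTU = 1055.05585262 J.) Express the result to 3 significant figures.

9.50 kilowatt-hours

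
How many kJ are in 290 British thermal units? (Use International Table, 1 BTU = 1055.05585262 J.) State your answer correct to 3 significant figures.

1 BTU = 1.05506 kJ.
Then 290 × 1.05506 ≈ 306 kJ.

306 kilojoules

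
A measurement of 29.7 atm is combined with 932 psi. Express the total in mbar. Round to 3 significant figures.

29.7 atm = 30093.5 mbar and 932 psi = 64259.1 mbar.
30093.5 + 64259.1 ≈ 94400 mbar.

94400 millibar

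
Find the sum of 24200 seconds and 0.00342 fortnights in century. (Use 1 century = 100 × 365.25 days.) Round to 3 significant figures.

8.98e-6 centuries

24200 s = 7.66852e-6 century and 0.00342 fortnight = 1.31088e-6 century.
7.66852e-6 + 1.31088e-6 ≈ 8.98e-6 century.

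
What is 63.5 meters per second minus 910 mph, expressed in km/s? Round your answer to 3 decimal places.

63.5 m/s = 0.0635000 km/s and 910 mph = 0.406806 km/s.
0.0635000 − 0.406806 ≈ -0.343 km/s.

-0.343 km/s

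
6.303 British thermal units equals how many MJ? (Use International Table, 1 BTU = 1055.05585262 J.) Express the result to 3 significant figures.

0.00665 MJ

1 BTU = 0.00105506 MJ.
Then 6.303 × 0.00105506 ≈ 0.00665 MJ.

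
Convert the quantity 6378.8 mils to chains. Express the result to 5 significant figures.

0.0080540 chain

1 mil = 1.262626e-6 chain.
Then 6378.8 × 1.262626e-6 ≈ 0.0080540 chain.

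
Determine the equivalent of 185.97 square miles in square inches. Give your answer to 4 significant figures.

1 square mile = 4.01449 × 10^9 in².
Then 185.97 × 4.01449 × 10^9 ≈ 7.466 × 10^11 in².

7.466 × 10^11 square inches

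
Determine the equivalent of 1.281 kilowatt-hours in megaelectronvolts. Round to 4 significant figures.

2.878 × 10^19 megaelectronvolts

1 kilowatt-hour = 2.24694 × 10^19 MeV.
Then 1.281 × 2.24694 × 10^19 ≈ 2.878 × 10^19 MeV.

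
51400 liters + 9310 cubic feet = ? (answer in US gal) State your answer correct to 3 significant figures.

51400 L = 13578.4 US gal and 9310 ft³ = 69643.6 US gal.
13578.4 + 69643.6 ≈ 83200 US gal.

83200 US gal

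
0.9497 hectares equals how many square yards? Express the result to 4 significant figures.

1 ha = 11959.9 square yards.
0.9497 × 11959.9 ≈ 11360 yd².

11360 yd²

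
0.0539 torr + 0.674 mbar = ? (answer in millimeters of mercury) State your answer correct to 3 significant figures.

0.0539 torr = 0.0539000 mmHg and 0.674 mbar = 0.505542 mmHg.
0.0539000 + 0.505542 ≈ 0.559 mmHg.

0.559 mmHg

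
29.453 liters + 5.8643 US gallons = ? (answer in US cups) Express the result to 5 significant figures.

218.32 US cups

29.453 L = 124.491 US cup and 5.8643 US gal = 93.8288 US cup.
124.491 + 93.8288 ≈ 218.32 US cup.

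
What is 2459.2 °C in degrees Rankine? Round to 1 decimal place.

°R = (°C + 273.15) × 9/5.
Applying the formula gives 4918.2 °R.

4918.2 °R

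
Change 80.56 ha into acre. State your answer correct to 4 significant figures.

199.1 acres

1 hectare = 2.47105 acre.
80.56 × 2.47105 ≈ 199.1 acre.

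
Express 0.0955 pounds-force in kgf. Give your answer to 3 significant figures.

1 lbf = 0.453592 kgf.
Thus 0.0955 × 0.453592 ≈ 0.0433 kgf.

0.0433 kgf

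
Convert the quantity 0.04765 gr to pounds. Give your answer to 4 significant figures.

6.807 × 10^-6 lb

1 gr = 0.000142857 lb.
Thus 0.04765 × 0.000142857 ≈ 6.807 × 10^-6 lb.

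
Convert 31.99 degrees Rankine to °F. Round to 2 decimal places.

°R = °F + 459.67.
Applying the formula gives -427.68 °F.

-427.68 °F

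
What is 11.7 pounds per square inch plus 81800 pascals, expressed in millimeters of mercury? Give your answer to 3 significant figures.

1220 millimeters of mercury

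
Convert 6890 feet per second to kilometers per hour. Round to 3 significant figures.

1 ft/s = 1.09728 km/h.
So 6890 × 1.09728 ≈ 7560 km/h.

7560 kilometers per hour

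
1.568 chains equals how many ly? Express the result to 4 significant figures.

3.334e-15 light-years

1 chain = 2.12635e-15 ly.
Thus 1.568 × 2.12635e-15 ≈ 3.334e-15 ly.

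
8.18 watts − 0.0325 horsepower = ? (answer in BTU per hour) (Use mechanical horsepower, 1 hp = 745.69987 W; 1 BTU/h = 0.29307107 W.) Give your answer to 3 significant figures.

-54.8 BTU/h

8.18 W = 27.9113 BTU/h and 0.0325 hp = 82.6941 BTU/h.
27.9113 − 82.6941 ≈ -54.8 BTU/h.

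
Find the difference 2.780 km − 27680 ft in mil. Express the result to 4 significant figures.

-2.227 × 10^8 mil

2.780 km = 1.09449 × 10^8 mil and 27680 ft = 3.32160 × 10^8 mil.
1.09449 × 10^8 − 3.32160 × 10^8 ≈ -2.227 × 10^8 mil.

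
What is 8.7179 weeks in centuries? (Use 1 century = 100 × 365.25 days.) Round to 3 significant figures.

1 wk = 0.000191650 century.
Then 8.7179 × 0.000191650 ≈ 0.00167 century.

0.00167 century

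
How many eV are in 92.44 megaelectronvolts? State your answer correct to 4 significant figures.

1 MeV = 1.00000e+6 electronvolts.
92.44 × 1.00000e+6 ≈ 9.244e+7 eV.

9.244e+7 eV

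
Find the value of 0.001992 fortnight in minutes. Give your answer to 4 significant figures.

1 fortnight = 20160.0 minutes.
Thus 0.001992 × 20160.0 ≈ 40.16 min.

40.16 minutes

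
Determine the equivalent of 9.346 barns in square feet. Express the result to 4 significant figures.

1.006e-26 ft²

1 barn = 1.07639e-27 ft².
Then 9.346 × 1.07639e-27 ≈ 1.006e-26 ft².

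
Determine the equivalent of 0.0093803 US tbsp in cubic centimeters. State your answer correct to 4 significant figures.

0.1387 cm³

1 US tablespoon = 14.7868 cm³.
Then 0.0093803 × 14.7868 ≈ 0.1387 cm³.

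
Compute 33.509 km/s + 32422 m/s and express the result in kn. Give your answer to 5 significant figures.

33.509 km/s = 65136.3 kn and 32422 m/s = 63023.3 kn.
65136.3 + 63023.3 ≈ 128160 kn.

128160 knots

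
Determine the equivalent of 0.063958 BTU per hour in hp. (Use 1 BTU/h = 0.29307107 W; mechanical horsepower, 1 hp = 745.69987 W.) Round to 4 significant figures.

1 BTU/h = 0.000393015 hp.
Then 0.063958 × 0.000393015 ≈ 2.514e-5 hp.

2.514e-5 horsepower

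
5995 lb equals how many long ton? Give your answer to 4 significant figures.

2.676 long ton

1 pound = 0.000446429 long ton.
5995 × 0.000446429 ≈ 2.676 long ton.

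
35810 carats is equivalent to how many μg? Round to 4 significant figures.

7.162e+9 micrograms

1 carat = 200000 micrograms.
35810 × 200000 ≈ 7.162e+9 μg.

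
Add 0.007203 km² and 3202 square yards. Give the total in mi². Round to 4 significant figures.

0.003815 square miles

0.007203 km² = 0.00278109 mi² and 3202 yd² = 0.00103370 mi².
0.00278109 + 0.00103370 ≈ 0.003815 mi².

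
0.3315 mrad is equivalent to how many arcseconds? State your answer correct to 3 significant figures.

1 milliradian = 206.265 arcseconds.
So 0.3315 × 206.265 ≈ 68.4 arcsec.

68.4 arcsec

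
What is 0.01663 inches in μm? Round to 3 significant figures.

1 in = 25400.0 μm.
So 0.01663 × 25400.0 ≈ 422 μm.

422 μm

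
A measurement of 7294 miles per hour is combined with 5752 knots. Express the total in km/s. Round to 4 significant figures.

6.220 kilometers per second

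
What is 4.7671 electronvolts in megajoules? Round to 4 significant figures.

7.638e-25 megajoules

1 eV = 1.60218e-25 megajoules.
4.7671 × 1.60218e-25 ≈ 7.638e-25 MJ.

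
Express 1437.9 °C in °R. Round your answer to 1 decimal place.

°R = (°C + 273.15) × 9/5.
Applying the formula gives 3079.9 °R.

3079.9 degrees Rankine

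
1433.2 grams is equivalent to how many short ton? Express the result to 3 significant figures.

0.00158 short tons

1 gram = 1.10231e-6 short tons.
Then 1433.2 × 1.10231e-6 ≈ 0.00158 short ton.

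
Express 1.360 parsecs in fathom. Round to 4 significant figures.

2.295 × 10^16 fathom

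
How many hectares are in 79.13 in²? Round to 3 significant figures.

5.11 × 10^-6 ha

1 square inch = 6.45160 × 10^-8 hectares.
So 79.13 × 6.45160 × 10^-8 ≈ 5.11 × 10^-6 ha.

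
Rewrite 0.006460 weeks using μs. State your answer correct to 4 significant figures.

1 week = 6.04800e+11 microseconds.
Thus 0.006460 × 6.04800e+11 ≈ 3.907e+9 μs.

3.907e+9 μs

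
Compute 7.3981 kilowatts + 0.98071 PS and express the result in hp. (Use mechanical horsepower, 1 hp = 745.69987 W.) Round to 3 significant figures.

10.9 horsepower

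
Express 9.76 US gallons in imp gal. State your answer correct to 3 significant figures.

8.13 imp gal

1 US gallon = 0.832674 imp gal.
Thus 9.76 × 0.832674 ≈ 8.13 imp gal.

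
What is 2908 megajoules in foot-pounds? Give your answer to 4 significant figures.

2.145e+9 ft·lbf

1 megajoule = 737562 ft·lbf.
So 2908 × 737562 ≈ 2.145e+9 ft·lbf.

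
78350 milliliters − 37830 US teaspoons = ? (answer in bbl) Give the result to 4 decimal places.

-0.6800 oil barrels

78350 mL = 0.492807 bbl and 37830 US tsp = 1.17281 bbl.
0.492807 − 1.17281 ≈ -0.6800 bbl.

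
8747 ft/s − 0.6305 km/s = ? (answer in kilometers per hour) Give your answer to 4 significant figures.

7328 km/h

8747 ft/s = 9597.91 km/h and 0.6305 km/s = 2269.80 km/h.
9597.91 − 2269.80 ≈ 7328 km/h.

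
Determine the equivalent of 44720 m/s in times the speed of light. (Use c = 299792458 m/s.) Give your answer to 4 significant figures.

1 m/s = 3.33564e-9 c.
44720 × 3.33564e-9 ≈ 0.0001492 c.

0.0001492 c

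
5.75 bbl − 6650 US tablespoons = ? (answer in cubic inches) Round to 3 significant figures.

5.75 bbl = 55786.5 in³ and 6650 US tbsp = 6000.59 in³.
55786.5 − 6000.59 ≈ 49800 in³.

49800 in³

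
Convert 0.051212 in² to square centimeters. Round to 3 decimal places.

1 in² = 6.45160 cm².
So 0.051212 × 6.45160 ≈ 0.330 cm².

0.330 square centimeters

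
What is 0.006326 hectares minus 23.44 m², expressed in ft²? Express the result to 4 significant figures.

428.6 square feet

0.006326 ha = 680.925 ft² and 23.44 m² = 252.306 ft².
680.925 − 252.306 ≈ 428.6 ft².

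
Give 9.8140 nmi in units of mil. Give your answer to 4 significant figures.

1 nautical mile = 7.29134e+7 mil.
Then 9.8140 × 7.29134e+7 ≈ 7.156e+8 mil.

7.156e+8 mil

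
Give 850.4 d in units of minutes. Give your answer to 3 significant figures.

1 day = 1440.00 minutes.
Then 850.4 × 1440.00 ≈ 1.22e+6 min.

1.22e+6 min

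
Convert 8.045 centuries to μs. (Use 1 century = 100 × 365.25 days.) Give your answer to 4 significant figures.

1 century = 3.15576e+15 microseconds.
8.045 × 3.15576e+15 ≈ 2.539e+16 μs.

2.539e+16 microseconds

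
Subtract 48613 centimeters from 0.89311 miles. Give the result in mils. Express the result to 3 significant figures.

3.74 × 10^7 mil

0.89311 mi = 5.65874 × 10^7 mil and 48613 cm = 1.91390 × 10^7 mil.
5.65874 × 10^7 − 1.91390 × 10^7 ≈ 3.74 × 10^7 mil.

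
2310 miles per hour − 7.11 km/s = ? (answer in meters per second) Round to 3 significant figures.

2310 mph = 1032.66 m/s and 7.11 km/s = 7110.00 m/s.
1032.66 − 7110.00 ≈ -6080 m/s.

-6080 m/s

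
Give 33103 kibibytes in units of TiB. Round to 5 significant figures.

3.0830 × 10^-5 TiB

1 KiB = 9.31323 × 10^-10 TiB.
Thus 33103 × 9.31323 × 10^-10 ≈ 3.0830 × 10^-5 TiB.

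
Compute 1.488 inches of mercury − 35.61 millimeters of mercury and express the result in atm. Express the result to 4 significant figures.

0.002875 atm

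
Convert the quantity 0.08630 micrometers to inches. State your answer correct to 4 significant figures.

3.398e-6 inches

1 μm = 3.93701e-5 inches.
Thus 0.08630 × 3.93701e-5 ≈ 3.398e-6 in.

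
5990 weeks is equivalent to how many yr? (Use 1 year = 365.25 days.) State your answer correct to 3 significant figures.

1 wk = 0.0191650 yr.
Thus 5990 × 0.0191650 ≈ 115 yr.

115 yr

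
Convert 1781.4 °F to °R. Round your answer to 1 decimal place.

°R = °F + 459.67.
Applying the formula gives 2241.1 °R.

2241.1 degrees Rankine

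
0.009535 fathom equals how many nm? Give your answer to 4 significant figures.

1 fathom = 1.82880e+9 nanometers.
Thus 0.009535 × 1.82880e+9 ≈ 1.744e+7 nm.

1.744e+7 nanometers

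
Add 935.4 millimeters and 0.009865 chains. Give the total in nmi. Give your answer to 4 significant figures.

0.0006122 nmi

935.4 mm = 0.000505076 nmi and 0.009865 chain = 0.000107156 nmi.
0.000505076 + 0.000107156 ≈ 0.0006122 nmi.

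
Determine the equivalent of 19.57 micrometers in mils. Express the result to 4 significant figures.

0.7705 mil

1 micrometer = 0.0393701 mil.
So 19.57 × 0.0393701 ≈ 0.7705 mil.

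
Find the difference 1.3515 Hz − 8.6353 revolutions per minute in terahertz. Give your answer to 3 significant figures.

1.21e-12 THz

1.3515 Hz = 1.35150e-12 THz and 8.6353 rpm = 1.43922e-13 THz.
1.35150e-12 − 1.43922e-13 ≈ 1.21e-12 THz.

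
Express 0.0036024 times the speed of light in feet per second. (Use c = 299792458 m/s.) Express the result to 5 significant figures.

1 speed of light = 9.83571e+8 feet per second.
Thus 0.0036024 × 9.83571e+8 ≈ 3.5432e+6 ft/s.

3.5432e+6 ft/s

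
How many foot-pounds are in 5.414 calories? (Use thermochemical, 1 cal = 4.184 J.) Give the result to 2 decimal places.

1 cal = 3.08596 foot-pounds.
Thus 5.414 × 3.08596 ≈ 16.71 ft·lbf.

16.71 foot-pounds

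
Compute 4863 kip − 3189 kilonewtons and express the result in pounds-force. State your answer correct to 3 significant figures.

4.15e+6 pounds-force

4863 kip = 4.86300e+6 lbf and 3189 kN = 716916 lbf.
4.86300e+6 − 716916 ≈ 4.15e+6 lbf.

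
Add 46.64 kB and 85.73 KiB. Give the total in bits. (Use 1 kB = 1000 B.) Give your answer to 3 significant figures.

1.08 × 10^6 bit

46.64 kB = 373120 bit and 85.73 KiB = 702300 bit.
373120 + 702300 ≈ 1.08 × 10^6 bit.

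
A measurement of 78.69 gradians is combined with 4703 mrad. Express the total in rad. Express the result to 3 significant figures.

5.94 rad

78.69 grad = 1.23606 rad and 4703 mrad = 4.70300 rad.
1.23606 + 4.70300 ≈ 5.94 rad.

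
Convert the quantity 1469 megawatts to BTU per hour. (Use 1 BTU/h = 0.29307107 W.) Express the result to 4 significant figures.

5.012 × 10^9 BTU/h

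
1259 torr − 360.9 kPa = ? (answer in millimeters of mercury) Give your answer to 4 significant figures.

-1448 millimeters of mercury

1259 torr = 1259.00 mmHg and 360.9 kPa = 2706.97 mmHg.
1259.00 − 2706.97 ≈ -1448 mmHg.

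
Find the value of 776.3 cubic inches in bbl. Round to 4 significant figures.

1 in³ = 0.000103072 bbl.
So 776.3 × 0.000103072 ≈ 0.08001 bbl.

0.08001 bbl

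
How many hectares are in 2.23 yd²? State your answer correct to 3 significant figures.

0.000186 ha

1 square yard = 8.36127e-5 ha.
So 2.23 × 8.36127e-5 ≈ 0.000186 ha.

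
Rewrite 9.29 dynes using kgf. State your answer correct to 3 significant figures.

1 dyn = 1.01972e-6 kgf.
So 9.29 × 1.01972e-6 ≈ 9.47e-6 kgf.

9.47e-6 kgf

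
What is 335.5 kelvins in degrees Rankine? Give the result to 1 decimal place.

603.9 degrees Rankine

°R = K × 9/5.
Applying the formula gives 603.9 °R.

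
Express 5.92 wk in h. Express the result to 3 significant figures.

995 hours

1 wk = 168.000 h.
Then 5.92 × 168.000 ≈ 995 h.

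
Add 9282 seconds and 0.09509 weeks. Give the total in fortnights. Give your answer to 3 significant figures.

0.0552 fortnights

9282 s = 0.00767361 fortnight and 0.09509 wk = 0.0475450 fortnight.
0.00767361 + 0.0475450 ≈ 0.0552 fortnight.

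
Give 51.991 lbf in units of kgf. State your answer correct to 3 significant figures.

1 pound-force = 0.453592 kilograms-force.
Thus 51.991 × 0.453592 ≈ 23.6 kgf.

23.6 kgf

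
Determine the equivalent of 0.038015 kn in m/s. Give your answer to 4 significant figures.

1 kn = 0.514444 m/s.
Then 0.038015 × 0.514444 ≈ 0.01956 m/s.

0.01956 m/s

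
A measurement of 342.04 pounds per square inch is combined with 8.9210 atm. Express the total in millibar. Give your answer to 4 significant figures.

32620 mbar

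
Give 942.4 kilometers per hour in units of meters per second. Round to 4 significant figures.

1 km/h = 0.277778 m/s.
Then 942.4 × 0.277778 ≈ 261.8 m/s.

261.8 m/s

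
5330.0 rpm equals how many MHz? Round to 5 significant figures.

1 revolution per minute = 1.666667 × 10^-8 MHz.
Then 5330.0 × 1.666667 × 10^-8 ≈ 8.8833 × 10^-5 MHz.

8.8833 × 10^-5 megahertz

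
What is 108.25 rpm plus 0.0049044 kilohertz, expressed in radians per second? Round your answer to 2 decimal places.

108.25 rpm = 11.3359 rad/s and 0.0049044 kHz = 30.8153 rad/s.
11.3359 + 30.8153 ≈ 42.15 rad/s.

42.15 rad/s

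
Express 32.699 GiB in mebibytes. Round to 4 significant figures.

33480 MiB

1 gibibyte = 1024.00 MiB.
Then 32.699 × 1024.00 ≈ 33480 MiB.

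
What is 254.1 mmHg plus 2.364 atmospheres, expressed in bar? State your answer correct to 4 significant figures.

2.734 bar

254.1 mmHg = 0.338772 bar and 2.364 atm = 2.39532 bar.
0.338772 + 2.39532 ≈ 2.734 bar.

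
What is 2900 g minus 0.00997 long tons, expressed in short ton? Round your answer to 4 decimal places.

2900 g = 0.00319670 short ton and 0.00997 long ton = 0.0111664 short ton.
0.00319670 − 0.0111664 ≈ -0.0080 short ton.

-0.0080 short ton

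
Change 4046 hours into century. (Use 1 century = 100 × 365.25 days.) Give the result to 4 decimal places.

1 hour = 1.14077e-6 century.
Then 4046 × 1.14077e-6 ≈ 0.0046 century.

0.0046 centuries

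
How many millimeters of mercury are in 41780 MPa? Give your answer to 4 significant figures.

3.134e+8 millimeters of mercury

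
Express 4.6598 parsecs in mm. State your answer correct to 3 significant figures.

1.44e+20 mm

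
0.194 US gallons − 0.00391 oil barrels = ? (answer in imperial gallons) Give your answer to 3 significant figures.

0.0248 imp gal

0.194 US gal = 0.161539 imp gal and 0.00391 bbl = 0.136742 imp gal.
0.161539 − 0.136742 ≈ 0.0248 imp gal.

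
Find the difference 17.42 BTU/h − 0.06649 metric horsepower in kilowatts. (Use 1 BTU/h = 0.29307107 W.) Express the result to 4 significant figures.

17.42 BTU/h = 0.00510530 kW and 0.06649 PS = 0.0489033 kW.
0.00510530 − 0.0489033 ≈ -0.04380 kW.

-0.04380 kilowatts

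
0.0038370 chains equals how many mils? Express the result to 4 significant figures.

3039 mil

1 chain = 792000 mil.
So 0.0038370 × 792000 ≈ 3039 mil.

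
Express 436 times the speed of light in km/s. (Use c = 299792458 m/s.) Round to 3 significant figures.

1 speed of light = 299792 kilometers per second.
So 436 × 299792 ≈ 1.31e+8 km/s.

1.31e+8 km/s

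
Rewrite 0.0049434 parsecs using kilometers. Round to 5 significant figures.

1.5254e+11 kilometers

1 pc = 3.08568e+13 kilometers.
Thus 0.0049434 × 3.08568e+13 ≈ 1.5254e+11 km.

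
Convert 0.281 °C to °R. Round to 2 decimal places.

°R = (°C + 273.15) × 9/5.
Applying the formula gives 492.18 °R.

492.18 °R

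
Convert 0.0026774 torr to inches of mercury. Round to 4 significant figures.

1 torr = 0.0393701 inHg.
So 0.0026774 × 0.0393701 ≈ 0.0001054 inHg.

0.0001054 inHg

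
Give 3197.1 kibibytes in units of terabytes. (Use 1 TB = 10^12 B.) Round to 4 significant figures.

3.274e-6 TB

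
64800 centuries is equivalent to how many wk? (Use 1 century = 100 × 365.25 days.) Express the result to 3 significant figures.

1 century = 5217.86 wk.
So 64800 × 5217.86 ≈ 3.38 × 10^8 wk.

3.38 × 10^8 wk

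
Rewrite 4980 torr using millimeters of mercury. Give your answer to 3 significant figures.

1 torr = 1.00000 mmHg.
So 4980 × 1.00000 ≈ 4980 mmHg.

4980 millimeters of mercury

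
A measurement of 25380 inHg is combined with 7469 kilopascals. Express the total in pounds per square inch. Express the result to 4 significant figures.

13550 psi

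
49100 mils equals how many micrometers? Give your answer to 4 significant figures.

1.247 × 10^6 micrometers

1 mil = 25.4000 μm.
Thus 49100 × 25.4000 ≈ 1.247 × 10^6 μm.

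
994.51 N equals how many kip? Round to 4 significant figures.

1 newton = 0.000224809 kip.
994.51 × 0.000224809 ≈ 0.2236 kip.

0.2236 kips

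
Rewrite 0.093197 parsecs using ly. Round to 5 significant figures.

0.30397 ly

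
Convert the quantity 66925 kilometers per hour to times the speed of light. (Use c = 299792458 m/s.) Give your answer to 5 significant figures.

1 kilometer per hour = 9.26567 × 10^-10 c.
66925 × 9.26567 × 10^-10 ≈ 6.2010 × 10^-5 c.

6.2010 × 10^-5 times the speed of light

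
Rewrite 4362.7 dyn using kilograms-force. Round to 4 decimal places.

1 dyne = 1.01972 × 10^-6 kilograms-force.
Thus 4362.7 × 1.01972 × 10^-6 ≈ 0.0044 kgf.

0.0044 kilograms-force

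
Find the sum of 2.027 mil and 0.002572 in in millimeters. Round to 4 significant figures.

0.1168 mm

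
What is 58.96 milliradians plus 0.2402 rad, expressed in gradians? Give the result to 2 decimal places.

19.05 grad

58.96 mrad = 3.75351 grad and 0.2402 rad = 15.2916 grad.
3.75351 + 15.2916 ≈ 19.05 grad.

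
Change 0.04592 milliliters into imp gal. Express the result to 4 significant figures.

1 mL = 0.000219969 imp gal.
Then 0.04592 × 0.000219969 ≈ 1.010e-5 imp gal.

1.010e-5 imp gal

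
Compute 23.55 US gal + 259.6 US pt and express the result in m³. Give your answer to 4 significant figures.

23.55 US gal = 0.0891464 m³ and 259.6 US pt = 0.122837 m³.
0.0891464 + 0.122837 ≈ 0.2120 m³.

0.2120 m³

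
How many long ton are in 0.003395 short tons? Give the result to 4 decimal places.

1 short ton = 0.892857 long ton.
Thus 0.003395 × 0.892857 ≈ 0.0030 long ton.

0.0030 long ton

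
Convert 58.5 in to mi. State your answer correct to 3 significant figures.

0.000923 mi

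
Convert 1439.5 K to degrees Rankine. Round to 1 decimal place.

°R = K × 9/5.
Applying the formula gives 2591.1 °R.

2591.1 °R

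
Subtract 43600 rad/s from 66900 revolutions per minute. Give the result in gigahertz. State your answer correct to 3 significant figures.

66900 rpm = 1.11500 × 10^-6 GHz and 43600 rad/s = 6.93916 × 10^-6 GHz.
1.11500 × 10^-6 − 6.93916 × 10^-6 ≈ -5.82 × 10^-6 GHz.

-5.82 × 10^-6 gigahertz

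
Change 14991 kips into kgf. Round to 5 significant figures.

1 kip = 453.592 kgf.
Then 14991 × 453.592 ≈ 6.7998e+6 kgf.

6.7998e+6 kilograms-force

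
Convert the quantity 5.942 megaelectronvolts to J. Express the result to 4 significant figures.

1 megaelectronvolt = 1.60218 × 10^-13 joules.
Then 5.942 × 1.60218 × 10^-13 ≈ 9.520 × 10^-13 J.

9.520 × 10^-13 joules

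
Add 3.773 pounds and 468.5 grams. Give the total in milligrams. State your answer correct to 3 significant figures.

3.773 lb = 1.71140e+6 mg and 468.5 g = 468500 mg.
1.71140e+6 + 468500 ≈ 2.18e+6 mg.

2.18e+6 mg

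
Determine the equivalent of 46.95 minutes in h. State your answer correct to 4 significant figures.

0.7825 h

1 minute = 0.0166667 hours.
So 46.95 × 0.0166667 ≈ 0.7825 h.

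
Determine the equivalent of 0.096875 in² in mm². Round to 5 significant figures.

62.500 mm²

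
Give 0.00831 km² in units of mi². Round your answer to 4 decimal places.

1 square kilometer = 0.386102 square miles.
Then 0.00831 × 0.386102 ≈ 0.0032 mi².

0.0032 square miles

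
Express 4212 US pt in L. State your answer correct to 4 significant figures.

1993 L

1 US pint = 0.473176 L.
Then 4212 × 0.473176 ≈ 1993 L.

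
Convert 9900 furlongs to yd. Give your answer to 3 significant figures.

2.18 × 10^6 yd

1 furlong = 220.000 yards.
Thus 9900 × 220.000 ≈ 2.18 × 10^6 yd.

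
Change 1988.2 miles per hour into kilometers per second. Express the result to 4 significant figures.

1 mph = 0.000447040 kilometers per second.
Thus 1988.2 × 0.000447040 ≈ 0.8888 km/s.

0.8888 km/s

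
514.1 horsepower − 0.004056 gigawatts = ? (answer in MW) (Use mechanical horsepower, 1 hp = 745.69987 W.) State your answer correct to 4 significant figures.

-3.673 megawatts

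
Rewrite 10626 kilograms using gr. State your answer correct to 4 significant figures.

1.640e+8 gr

1 kg = 15432.4 gr.
Then 10626 × 15432.4 ≈ 1.640e+8 gr.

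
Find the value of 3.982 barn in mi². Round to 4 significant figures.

1 barn = 3.86102e-35 mi².
Then 3.982 × 3.86102e-35 ≈ 1.537e-34 mi².

1.537e-34 mi²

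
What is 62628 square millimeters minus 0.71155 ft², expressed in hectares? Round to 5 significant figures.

-3.4772 × 10^-7 hectares

62628 mm² = 6.26280 × 10^-6 ha and 0.71155 ft² = 6.61052 × 10^-6 ha.
6.26280 × 10^-6 − 6.61052 × 10^-6 ≈ -3.4772 × 10^-7 ha.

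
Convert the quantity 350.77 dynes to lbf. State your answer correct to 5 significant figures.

0.00078856 lbf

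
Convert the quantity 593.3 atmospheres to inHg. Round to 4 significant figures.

17750 inHg

1 atm = 29.9213 inHg.
Then 593.3 × 29.9213 ≈ 17750 inHg.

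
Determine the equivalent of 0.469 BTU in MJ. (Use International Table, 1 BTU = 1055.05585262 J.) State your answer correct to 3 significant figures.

1 British thermal unit = 0.00105506 megajoules.
So 0.469 × 0.00105506 ≈ 0.000495 MJ.

0.000495 MJ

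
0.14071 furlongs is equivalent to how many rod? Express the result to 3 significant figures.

1 furlong = 40.0000 rod.
Then 0.14071 × 40.0000 ≈ 5.63 rod.

5.63 rod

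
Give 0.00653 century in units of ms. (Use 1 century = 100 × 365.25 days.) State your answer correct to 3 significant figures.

2.06e+10 ms

1 century = 3.15576e+12 milliseconds.
Thus 0.00653 × 3.15576e+12 ≈ 2.06e+10 ms.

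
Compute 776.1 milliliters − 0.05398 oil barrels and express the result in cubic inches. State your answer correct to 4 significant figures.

-476.4 cubic inches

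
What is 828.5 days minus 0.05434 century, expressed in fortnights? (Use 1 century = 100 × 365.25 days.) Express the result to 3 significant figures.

-82.6 fortnights

828.5 d = 59.1786 fortnight and 0.05434 century = 141.769 fortnight.
59.1786 − 141.769 ≈ -82.6 fortnight.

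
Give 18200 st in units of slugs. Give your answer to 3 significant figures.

7920 slug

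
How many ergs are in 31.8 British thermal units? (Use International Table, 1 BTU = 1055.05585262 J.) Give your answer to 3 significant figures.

1 BTU = 1.05506e+10 ergs.
Thus 31.8 × 1.05506e+10 ≈ 3.36e+11 erg.

3.36e+11 ergs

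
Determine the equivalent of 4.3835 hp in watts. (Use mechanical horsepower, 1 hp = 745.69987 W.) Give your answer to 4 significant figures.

3269 watts

1 hp = 745.700 watts.
Then 4.3835 × 745.700 ≈ 3269 W.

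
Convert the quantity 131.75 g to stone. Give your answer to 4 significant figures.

0.02075 stone

1 g = 0.000157473 st.
Thus 131.75 × 0.000157473 ≈ 0.02075 st.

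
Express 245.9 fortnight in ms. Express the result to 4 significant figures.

2.974 × 10^11 ms

1 fortnight = 1.20960 × 10^9 ms.
Thus 245.9 × 1.20960 × 10^9 ≈ 2.974 × 10^11 ms.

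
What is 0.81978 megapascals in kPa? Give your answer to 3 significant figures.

1 megapascal = 1000.00 kilopascals.
Then 0.81978 × 1000.00 ≈ 820 kPa.

820 kPa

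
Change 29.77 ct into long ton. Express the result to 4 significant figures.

5.860e-6 long ton

1 carat = 1.96841e-7 long tons.
So 29.77 × 1.96841e-7 ≈ 5.860e-6 long ton.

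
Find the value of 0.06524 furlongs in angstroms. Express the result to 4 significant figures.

1.312e+11 angstroms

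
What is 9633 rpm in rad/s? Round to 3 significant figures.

1010 radians per second

1 rpm = 0.104720 rad/s.
So 9633 × 0.104720 ≈ 1010 rad/s.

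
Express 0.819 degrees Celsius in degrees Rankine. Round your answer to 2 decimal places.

°R = (°C + 273.15) × 9/5.
Applying the formula gives 493.14 °R.

493.14 degrees Rankine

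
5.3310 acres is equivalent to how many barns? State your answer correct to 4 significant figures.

2.157e+32 barn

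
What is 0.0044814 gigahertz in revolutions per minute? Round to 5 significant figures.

2.6888e+8 rpm

1 GHz = 6.00000e+10 revolutions per minute.
Then 0.0044814 × 6.00000e+10 ≈ 2.6888e+8 rpm.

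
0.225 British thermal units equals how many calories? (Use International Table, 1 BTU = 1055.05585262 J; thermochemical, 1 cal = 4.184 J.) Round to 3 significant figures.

56.7 cal

1 British thermal unit = 252.164 calories.
0.225 × 252.164 ≈ 56.7 cal.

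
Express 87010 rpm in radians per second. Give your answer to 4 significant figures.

9112 radians per second

1 rpm = 0.104720 rad/s.
87010 × 0.104720 ≈ 9112 rad/s.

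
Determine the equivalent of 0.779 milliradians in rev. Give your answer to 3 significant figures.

1 mrad = 0.000159155 rev.
Then 0.779 × 0.000159155 ≈ 0.000124 rev.

0.000124 rev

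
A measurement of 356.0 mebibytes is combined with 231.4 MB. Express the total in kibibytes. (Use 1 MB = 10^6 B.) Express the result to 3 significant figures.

356.0 MiB = 364544 KiB and 231.4 MB = 225977 KiB.
364544 + 225977 ≈ 591000 KiB.

591000 kibibytes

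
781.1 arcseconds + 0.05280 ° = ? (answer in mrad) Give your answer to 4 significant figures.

781.1 arcsec = 3.78688 mrad and 0.05280 ° = 0.921534 mrad.
3.78688 + 0.921534 ≈ 4.708 mrad.

4.708 mrad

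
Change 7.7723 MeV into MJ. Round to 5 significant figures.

1.2453e-18 MJ

1 MeV = 1.60218e-19 MJ.
Then 7.7723 × 1.60218e-19 ≈ 1.2453e-18 MJ.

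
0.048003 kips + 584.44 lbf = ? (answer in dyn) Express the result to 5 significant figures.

0.048003 kip = 2.13528 × 10^7 dyn and 584.44 lbf = 2.59972 × 10^8 dyn.
2.13528 × 10^7 + 2.59972 × 10^8 ≈ 2.8132 × 10^8 dyn.

2.8132 × 10^8 dynes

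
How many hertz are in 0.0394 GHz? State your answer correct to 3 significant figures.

3.94e+7 hertz

1 gigahertz = 1.00000e+9 Hz.
Then 0.0394 × 1.00000e+9 ≈ 3.94e+7 Hz.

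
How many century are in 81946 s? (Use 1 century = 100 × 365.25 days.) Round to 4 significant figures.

2.597 × 10^-5 century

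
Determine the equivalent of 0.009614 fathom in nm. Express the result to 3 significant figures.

1.76 × 10^7 nm

1 fathom = 1.82880 × 10^9 nm.
So 0.009614 × 1.82880 × 10^9 ≈ 1.76 × 10^7 nm.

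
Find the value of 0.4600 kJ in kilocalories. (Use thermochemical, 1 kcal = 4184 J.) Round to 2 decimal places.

0.11 kcal

1 kJ = 0.239006 kilocalories.
0.4600 × 0.239006 ≈ 0.11 kcal.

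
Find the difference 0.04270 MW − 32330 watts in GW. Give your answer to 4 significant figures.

1.037 × 10^-5 GW

0.04270 MW = 4.27000 × 10^-5 GW and 32330 W = 3.23300 × 10^-5 GW.
4.27000 × 10^-5 − 3.23300 × 10^-5 ≈ 1.037 × 10^-5 GW.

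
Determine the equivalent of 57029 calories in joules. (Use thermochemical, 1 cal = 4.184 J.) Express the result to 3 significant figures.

1 cal = 4.18400 J.
Then 57029 × 4.18400 ≈ 239000 J.

239000 J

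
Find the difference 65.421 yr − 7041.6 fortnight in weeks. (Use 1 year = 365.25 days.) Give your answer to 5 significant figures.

-10670 weeks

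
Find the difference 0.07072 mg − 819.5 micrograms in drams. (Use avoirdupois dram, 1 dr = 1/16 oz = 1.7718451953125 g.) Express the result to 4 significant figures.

0.07072 mg = 3.99132 × 10^-5 dr and 819.5 μg = 0.000462512 dr.
3.99132 × 10^-5 − 0.000462512 ≈ -0.0004226 dr.

-0.0004226 dr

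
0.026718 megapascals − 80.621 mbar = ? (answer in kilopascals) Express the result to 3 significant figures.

0.026718 MPa = 26.7180 kPa and 80.621 mbar = 8.06210 kPa.
26.7180 − 8.06210 ≈ 18.7 kPa.

18.7 kPa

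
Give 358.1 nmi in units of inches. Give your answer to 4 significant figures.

1 nmi = 72913.4 inches.
So 358.1 × 72913.4 ≈ 2.611e+7 in.

2.611e+7 in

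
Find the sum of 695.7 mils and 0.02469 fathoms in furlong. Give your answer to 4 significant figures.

0.0003123 furlong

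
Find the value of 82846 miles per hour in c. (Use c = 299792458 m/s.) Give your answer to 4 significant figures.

1 mile per hour = 1.49116e-9 times the speed of light.
So 82846 × 1.49116e-9 ≈ 0.0001235 c.

0.0001235 times the speed of light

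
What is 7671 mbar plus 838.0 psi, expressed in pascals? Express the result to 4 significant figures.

7671 mbar = 767100 Pa and 838.0 psi = 5.77781 × 10^6 Pa.
767100 + 5.77781 × 10^6 ≈ 6.545 × 10^6 Pa.

6.545 × 10^6 Pa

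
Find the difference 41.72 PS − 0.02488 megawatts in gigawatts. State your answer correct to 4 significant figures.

41.72 PS = 3.06850e-5 GW and 0.02488 MW = 2.48800e-5 GW.
3.06850e-5 − 2.48800e-5 ≈ 5.805e-6 GW.

5.805e-6 GW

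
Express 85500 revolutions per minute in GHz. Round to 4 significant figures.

1.425e-6 gigahertz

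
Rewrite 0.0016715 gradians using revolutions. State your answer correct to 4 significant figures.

4.179 × 10^-6 rev

1 gradian = 0.00250000 rev.
Then 0.0016715 × 0.00250000 ≈ 4.179 × 10^-6 rev.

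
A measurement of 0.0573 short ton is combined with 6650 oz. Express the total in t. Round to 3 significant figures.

0.0573 short ton = 0.0519817 t and 6650 oz = 0.188524 t.
0.0519817 + 0.188524 ≈ 0.241 t.

0.241 t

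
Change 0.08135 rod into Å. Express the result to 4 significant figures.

4.091 × 10^9 Å

1 rod = 5.02920 × 10^10 Å.
So 0.08135 × 5.02920 × 10^10 ≈ 4.091 × 10^9 Å.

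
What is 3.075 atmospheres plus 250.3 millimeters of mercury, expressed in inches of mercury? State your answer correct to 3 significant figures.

102 inHg

3.075 atm = 92.0079 inHg and 250.3 mmHg = 9.85433 inHg.
92.0079 + 9.85433 ≈ 102 inHg.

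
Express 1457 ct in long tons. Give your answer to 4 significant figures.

1 ct = 1.96841 × 10^-7 long ton.
Then 1457 × 1.96841 × 10^-7 ≈ 0.0002868 long ton.

0.0002868 long ton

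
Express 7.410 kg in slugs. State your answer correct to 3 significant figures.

0.508 slugs

1 kg = 0.0685218 slugs.
So 7.410 × 0.0685218 ≈ 0.508 slug.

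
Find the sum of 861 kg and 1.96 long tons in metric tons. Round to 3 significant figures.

861 kg = 0.861000 t and 1.96 long ton = 1.99145 t.
0.861000 + 1.99145 ≈ 2.85 t.

2.85 t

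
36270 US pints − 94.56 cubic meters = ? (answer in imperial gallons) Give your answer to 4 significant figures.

-17030 imp gal

36270 US pt = 3775.14 imp gal and 94.56 m³ = 20800.3 imp gal.
3775.14 − 20800.3 ≈ -17030 imp gal.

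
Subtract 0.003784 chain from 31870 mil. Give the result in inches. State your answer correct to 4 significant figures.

28.87 inches

31870 mil = 31.8700 in and 0.003784 chain = 2.99693 in.
31.8700 − 2.99693 ≈ 28.87 in.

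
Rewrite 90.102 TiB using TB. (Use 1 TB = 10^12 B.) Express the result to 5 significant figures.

1 tebibyte = 1.09951 terabytes.
90.102 × 1.09951 ≈ 99.068 TB.

99.068 TB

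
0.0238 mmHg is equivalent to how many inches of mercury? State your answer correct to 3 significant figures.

1 millimeter of mercury = 0.0393701 inHg.
So 0.0238 × 0.0393701 ≈ 0.000937 inHg.

0.000937 inHg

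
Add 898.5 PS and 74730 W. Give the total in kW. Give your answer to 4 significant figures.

735.6 kW

898.5 PS = 660.846 kW and 74730 W = 74.7300 kW.
660.846 + 74.7300 ≈ 735.6 kW.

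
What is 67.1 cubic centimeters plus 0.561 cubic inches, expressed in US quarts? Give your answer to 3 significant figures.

67.1 cm³ = 0.0709038 US qt and 0.561 in³ = 0.00971429 US qt.
0.0709038 + 0.00971429 ≈ 0.0806 US qt.

0.0806 US quarts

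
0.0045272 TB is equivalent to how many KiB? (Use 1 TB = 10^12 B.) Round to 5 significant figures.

4.4211 × 10^6 KiB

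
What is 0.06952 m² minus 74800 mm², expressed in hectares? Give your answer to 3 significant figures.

0.06952 m² = 6.95200 × 10^-6 ha and 74800 mm² = 7.48000 × 10^-6 ha.
6.95200 × 10^-6 − 7.48000 × 10^-6 ≈ -5.28 × 10^-7 ha.

-5.28 × 10^-7 hectares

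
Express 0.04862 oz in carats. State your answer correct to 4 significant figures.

6.892 carats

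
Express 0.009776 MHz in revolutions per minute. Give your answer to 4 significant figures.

586600 rpm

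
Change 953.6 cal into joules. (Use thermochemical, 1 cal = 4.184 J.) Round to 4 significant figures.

3990 joules

1 calorie = 4.18400 J.
So 953.6 × 4.18400 ≈ 3990 J.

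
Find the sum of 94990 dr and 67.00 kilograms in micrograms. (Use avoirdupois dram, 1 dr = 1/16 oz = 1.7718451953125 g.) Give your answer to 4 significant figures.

94990 dr = 1.68308 × 10^11 μg and 67.00 kg = 6.70000 × 10^10 μg.
1.68308 × 10^11 + 6.70000 × 10^10 ≈ 2.353 × 10^11 μg.

2.353 × 10^11 μg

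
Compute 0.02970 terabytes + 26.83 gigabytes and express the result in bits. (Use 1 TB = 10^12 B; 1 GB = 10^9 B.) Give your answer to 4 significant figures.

4.522 × 10^11 bit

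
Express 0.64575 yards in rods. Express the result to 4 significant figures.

1 yd = 0.181818 rod.
Thus 0.64575 × 0.181818 ≈ 0.1174 rod.

0.1174 rod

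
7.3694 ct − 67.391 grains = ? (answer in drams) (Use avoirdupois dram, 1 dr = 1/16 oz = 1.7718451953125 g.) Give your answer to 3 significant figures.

-1.63 dr

7.3694 ct = 0.831833 dr and 67.391 gr = 2.46459 dr.
0.831833 − 2.46459 ≈ -1.63 dr.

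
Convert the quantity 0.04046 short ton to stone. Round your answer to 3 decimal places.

5.780 stone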